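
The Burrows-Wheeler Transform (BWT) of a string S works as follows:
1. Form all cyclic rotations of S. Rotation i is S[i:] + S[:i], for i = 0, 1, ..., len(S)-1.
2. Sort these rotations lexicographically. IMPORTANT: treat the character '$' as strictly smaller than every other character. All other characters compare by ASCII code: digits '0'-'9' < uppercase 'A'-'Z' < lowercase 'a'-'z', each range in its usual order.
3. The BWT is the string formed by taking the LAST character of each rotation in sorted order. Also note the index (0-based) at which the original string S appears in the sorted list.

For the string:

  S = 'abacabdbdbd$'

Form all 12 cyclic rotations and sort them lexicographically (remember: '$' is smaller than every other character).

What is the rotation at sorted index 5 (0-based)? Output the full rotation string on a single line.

Answer: bd$abacabdbd

Derivation:
All 12 rotations (rotation i = S[i:]+S[:i]):
  rot[0] = abacabdbdbd$
  rot[1] = bacabdbdbd$a
  rot[2] = acabdbdbd$ab
  rot[3] = cabdbdbd$aba
  rot[4] = abdbdbd$abac
  rot[5] = bdbdbd$abaca
  rot[6] = dbdbd$abacab
  rot[7] = bdbd$abacabd
  rot[8] = dbd$abacabdb
  rot[9] = bd$abacabdbd
  rot[10] = d$abacabdbdb
  rot[11] = $abacabdbdbd
Sorted (with $ < everything):
  sorted[0] = $abacabdbdbd
  sorted[1] = abacabdbdbd$
  sorted[2] = abdbdbd$abac
  sorted[3] = acabdbdbd$ab
  sorted[4] = bacabdbdbd$a
  sorted[5] = bd$abacabdbd
  sorted[6] = bdbd$abacabd
  sorted[7] = bdbdbd$abaca
  sorted[8] = cabdbdbd$aba
  sorted[9] = d$abacabdbdb
  sorted[10] = dbd$abacabdb
  sorted[11] = dbdbd$abacab
sorted[5] = bd$abacabdbd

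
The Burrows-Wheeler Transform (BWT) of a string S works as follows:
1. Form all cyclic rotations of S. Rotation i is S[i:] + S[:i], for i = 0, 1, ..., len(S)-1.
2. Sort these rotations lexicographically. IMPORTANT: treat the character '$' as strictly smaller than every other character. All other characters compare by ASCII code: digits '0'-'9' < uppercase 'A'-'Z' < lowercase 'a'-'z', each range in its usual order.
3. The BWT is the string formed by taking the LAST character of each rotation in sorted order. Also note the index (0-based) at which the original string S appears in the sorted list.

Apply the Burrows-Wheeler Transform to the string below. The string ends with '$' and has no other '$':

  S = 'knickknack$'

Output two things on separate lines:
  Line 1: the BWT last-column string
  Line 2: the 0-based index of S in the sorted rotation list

All 11 rotations (rotation i = S[i:]+S[:i]):
  rot[0] = knickknack$
  rot[1] = nickknack$k
  rot[2] = ickknack$kn
  rot[3] = ckknack$kni
  rot[4] = kknack$knic
  rot[5] = knack$knick
  rot[6] = nack$knickk
  rot[7] = ack$knickkn
  rot[8] = ck$knickkna
  rot[9] = k$knickknac
  rot[10] = $knickknack
Sorted (with $ < everything):
  sorted[0] = $knickknack  (last char: 'k')
  sorted[1] = ack$knickkn  (last char: 'n')
  sorted[2] = ck$knickkna  (last char: 'a')
  sorted[3] = ckknack$kni  (last char: 'i')
  sorted[4] = ickknack$kn  (last char: 'n')
  sorted[5] = k$knickknac  (last char: 'c')
  sorted[6] = kknack$knic  (last char: 'c')
  sorted[7] = knack$knick  (last char: 'k')
  sorted[8] = knickknack$  (last char: '$')
  sorted[9] = nack$knickk  (last char: 'k')
  sorted[10] = nickknack$k  (last char: 'k')
Last column: knaincck$kk
Original string S is at sorted index 8

Answer: knaincck$kk
8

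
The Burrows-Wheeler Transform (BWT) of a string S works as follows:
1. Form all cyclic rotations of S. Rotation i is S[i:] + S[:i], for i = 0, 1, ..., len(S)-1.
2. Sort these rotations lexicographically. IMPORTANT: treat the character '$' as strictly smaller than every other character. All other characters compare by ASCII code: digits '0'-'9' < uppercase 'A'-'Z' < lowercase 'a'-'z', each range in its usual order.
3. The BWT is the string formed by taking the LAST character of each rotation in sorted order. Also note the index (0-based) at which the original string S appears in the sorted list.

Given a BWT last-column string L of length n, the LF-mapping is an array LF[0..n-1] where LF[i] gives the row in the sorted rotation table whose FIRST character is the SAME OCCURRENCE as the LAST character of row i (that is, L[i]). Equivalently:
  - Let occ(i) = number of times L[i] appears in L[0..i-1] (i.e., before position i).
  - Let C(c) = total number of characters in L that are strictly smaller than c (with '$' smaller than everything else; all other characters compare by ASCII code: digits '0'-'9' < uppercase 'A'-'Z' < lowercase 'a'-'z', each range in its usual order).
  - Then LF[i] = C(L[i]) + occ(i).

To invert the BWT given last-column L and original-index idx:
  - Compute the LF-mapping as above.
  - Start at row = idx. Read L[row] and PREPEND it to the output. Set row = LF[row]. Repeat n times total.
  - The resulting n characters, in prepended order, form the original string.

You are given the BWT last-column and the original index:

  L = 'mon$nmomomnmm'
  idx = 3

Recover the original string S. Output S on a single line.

Answer: mnmmomonmnom$

Derivation:
LF mapping: 1 10 7 0 8 2 11 3 12 4 9 5 6
Walk LF starting at row 3, prepending L[row]:
  step 1: row=3, L[3]='$', prepend. Next row=LF[3]=0
  step 2: row=0, L[0]='m', prepend. Next row=LF[0]=1
  step 3: row=1, L[1]='o', prepend. Next row=LF[1]=10
  step 4: row=10, L[10]='n', prepend. Next row=LF[10]=9
  step 5: row=9, L[9]='m', prepend. Next row=LF[9]=4
  step 6: row=4, L[4]='n', prepend. Next row=LF[4]=8
  step 7: row=8, L[8]='o', prepend. Next row=LF[8]=12
  step 8: row=12, L[12]='m', prepend. Next row=LF[12]=6
  step 9: row=6, L[6]='o', prepend. Next row=LF[6]=11
  step 10: row=11, L[11]='m', prepend. Next row=LF[11]=5
  step 11: row=5, L[5]='m', prepend. Next row=LF[5]=2
  step 12: row=2, L[2]='n', prepend. Next row=LF[2]=7
  step 13: row=7, L[7]='m', prepend. Next row=LF[7]=3
Reversed output: mnmmomonmnom$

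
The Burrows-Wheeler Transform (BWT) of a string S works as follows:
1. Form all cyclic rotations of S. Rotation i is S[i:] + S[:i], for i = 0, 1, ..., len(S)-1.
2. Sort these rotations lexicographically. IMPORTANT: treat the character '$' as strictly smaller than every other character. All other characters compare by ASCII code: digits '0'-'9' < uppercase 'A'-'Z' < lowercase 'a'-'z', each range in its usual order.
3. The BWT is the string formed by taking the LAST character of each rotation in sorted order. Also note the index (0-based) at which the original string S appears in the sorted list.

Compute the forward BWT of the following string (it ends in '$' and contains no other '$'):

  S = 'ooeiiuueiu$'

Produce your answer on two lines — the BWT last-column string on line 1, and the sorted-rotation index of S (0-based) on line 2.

All 11 rotations (rotation i = S[i:]+S[:i]):
  rot[0] = ooeiiuueiu$
  rot[1] = oeiiuueiu$o
  rot[2] = eiiuueiu$oo
  rot[3] = iiuueiu$ooe
  rot[4] = iuueiu$ooei
  rot[5] = uueiu$ooeii
  rot[6] = ueiu$ooeiiu
  rot[7] = eiu$ooeiiuu
  rot[8] = iu$ooeiiuue
  rot[9] = u$ooeiiuuei
  rot[10] = $ooeiiuueiu
Sorted (with $ < everything):
  sorted[0] = $ooeiiuueiu  (last char: 'u')
  sorted[1] = eiiuueiu$oo  (last char: 'o')
  sorted[2] = eiu$ooeiiuu  (last char: 'u')
  sorted[3] = iiuueiu$ooe  (last char: 'e')
  sorted[4] = iu$ooeiiuue  (last char: 'e')
  sorted[5] = iuueiu$ooei  (last char: 'i')
  sorted[6] = oeiiuueiu$o  (last char: 'o')
  sorted[7] = ooeiiuueiu$  (last char: '$')
  sorted[8] = u$ooeiiuuei  (last char: 'i')
  sorted[9] = ueiu$ooeiiu  (last char: 'u')
  sorted[10] = uueiu$ooeii  (last char: 'i')
Last column: uoueeio$iui
Original string S is at sorted index 7

Answer: uoueeio$iui
7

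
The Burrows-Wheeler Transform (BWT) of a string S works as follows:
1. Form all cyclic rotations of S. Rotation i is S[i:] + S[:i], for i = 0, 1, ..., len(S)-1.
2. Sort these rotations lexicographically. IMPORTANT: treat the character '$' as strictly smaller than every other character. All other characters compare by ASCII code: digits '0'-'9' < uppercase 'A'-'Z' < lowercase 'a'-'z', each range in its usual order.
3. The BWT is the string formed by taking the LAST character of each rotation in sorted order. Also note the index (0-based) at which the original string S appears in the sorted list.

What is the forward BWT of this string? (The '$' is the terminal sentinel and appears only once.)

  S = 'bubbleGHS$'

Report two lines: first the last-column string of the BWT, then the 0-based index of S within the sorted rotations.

Answer: SeGHub$lbb
6

Derivation:
All 10 rotations (rotation i = S[i:]+S[:i]):
  rot[0] = bubbleGHS$
  rot[1] = ubbleGHS$b
  rot[2] = bbleGHS$bu
  rot[3] = bleGHS$bub
  rot[4] = leGHS$bubb
  rot[5] = eGHS$bubbl
  rot[6] = GHS$bubble
  rot[7] = HS$bubbleG
  rot[8] = S$bubbleGH
  rot[9] = $bubbleGHS
Sorted (with $ < everything):
  sorted[0] = $bubbleGHS  (last char: 'S')
  sorted[1] = GHS$bubble  (last char: 'e')
  sorted[2] = HS$bubbleG  (last char: 'G')
  sorted[3] = S$bubbleGH  (last char: 'H')
  sorted[4] = bbleGHS$bu  (last char: 'u')
  sorted[5] = bleGHS$bub  (last char: 'b')
  sorted[6] = bubbleGHS$  (last char: '$')
  sorted[7] = eGHS$bubbl  (last char: 'l')
  sorted[8] = leGHS$bubb  (last char: 'b')
  sorted[9] = ubbleGHS$b  (last char: 'b')
Last column: SeGHub$lbb
Original string S is at sorted index 6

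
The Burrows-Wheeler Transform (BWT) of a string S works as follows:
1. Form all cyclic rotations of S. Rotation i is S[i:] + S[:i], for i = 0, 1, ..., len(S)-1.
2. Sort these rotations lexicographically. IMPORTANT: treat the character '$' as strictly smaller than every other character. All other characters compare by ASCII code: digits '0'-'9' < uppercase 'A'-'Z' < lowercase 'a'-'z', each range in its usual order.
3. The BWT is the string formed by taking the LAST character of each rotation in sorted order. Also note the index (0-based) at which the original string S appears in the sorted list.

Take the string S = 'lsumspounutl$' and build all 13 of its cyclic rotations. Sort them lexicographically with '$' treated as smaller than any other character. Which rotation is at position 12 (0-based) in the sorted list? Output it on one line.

Answer: utl$lsumspoun

Derivation:
All 13 rotations (rotation i = S[i:]+S[:i]):
  rot[0] = lsumspounutl$
  rot[1] = sumspounutl$l
  rot[2] = umspounutl$ls
  rot[3] = mspounutl$lsu
  rot[4] = spounutl$lsum
  rot[5] = pounutl$lsums
  rot[6] = ounutl$lsumsp
  rot[7] = unutl$lsumspo
  rot[8] = nutl$lsumspou
  rot[9] = utl$lsumspoun
  rot[10] = tl$lsumspounu
  rot[11] = l$lsumspounut
  rot[12] = $lsumspounutl
Sorted (with $ < everything):
  sorted[0] = $lsumspounutl
  sorted[1] = l$lsumspounut
  sorted[2] = lsumspounutl$
  sorted[3] = mspounutl$lsu
  sorted[4] = nutl$lsumspou
  sorted[5] = ounutl$lsumsp
  sorted[6] = pounutl$lsums
  sorted[7] = spounutl$lsum
  sorted[8] = sumspounutl$l
  sorted[9] = tl$lsumspounu
  sorted[10] = umspounutl$ls
  sorted[11] = unutl$lsumspo
  sorted[12] = utl$lsumspoun
sorted[12] = utl$lsumspoun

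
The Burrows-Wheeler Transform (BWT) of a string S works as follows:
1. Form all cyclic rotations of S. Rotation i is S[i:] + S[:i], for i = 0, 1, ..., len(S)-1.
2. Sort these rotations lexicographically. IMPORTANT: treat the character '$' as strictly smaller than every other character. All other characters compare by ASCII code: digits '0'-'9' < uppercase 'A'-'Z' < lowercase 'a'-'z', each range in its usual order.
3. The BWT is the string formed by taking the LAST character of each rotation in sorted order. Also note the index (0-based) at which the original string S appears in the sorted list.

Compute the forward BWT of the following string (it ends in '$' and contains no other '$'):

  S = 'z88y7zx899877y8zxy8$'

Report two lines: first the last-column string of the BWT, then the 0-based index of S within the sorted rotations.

Answer: 887yy9zx8y98zz8x7$78
17

Derivation:
All 20 rotations (rotation i = S[i:]+S[:i]):
  rot[0] = z88y7zx899877y8zxy8$
  rot[1] = 88y7zx899877y8zxy8$z
  rot[2] = 8y7zx899877y8zxy8$z8
  rot[3] = y7zx899877y8zxy8$z88
  rot[4] = 7zx899877y8zxy8$z88y
  rot[5] = zx899877y8zxy8$z88y7
  rot[6] = x899877y8zxy8$z88y7z
  rot[7] = 899877y8zxy8$z88y7zx
  rot[8] = 99877y8zxy8$z88y7zx8
  rot[9] = 9877y8zxy8$z88y7zx89
  rot[10] = 877y8zxy8$z88y7zx899
  rot[11] = 77y8zxy8$z88y7zx8998
  rot[12] = 7y8zxy8$z88y7zx89987
  rot[13] = y8zxy8$z88y7zx899877
  rot[14] = 8zxy8$z88y7zx899877y
  rot[15] = zxy8$z88y7zx899877y8
  rot[16] = xy8$z88y7zx899877y8z
  rot[17] = y8$z88y7zx899877y8zx
  rot[18] = 8$z88y7zx899877y8zxy
  rot[19] = $z88y7zx899877y8zxy8
Sorted (with $ < everything):
  sorted[0] = $z88y7zx899877y8zxy8  (last char: '8')
  sorted[1] = 77y8zxy8$z88y7zx8998  (last char: '8')
  sorted[2] = 7y8zxy8$z88y7zx89987  (last char: '7')
  sorted[3] = 7zx899877y8zxy8$z88y  (last char: 'y')
  sorted[4] = 8$z88y7zx899877y8zxy  (last char: 'y')
  sorted[5] = 877y8zxy8$z88y7zx899  (last char: '9')
  sorted[6] = 88y7zx899877y8zxy8$z  (last char: 'z')
  sorted[7] = 899877y8zxy8$z88y7zx  (last char: 'x')
  sorted[8] = 8y7zx899877y8zxy8$z8  (last char: '8')
  sorted[9] = 8zxy8$z88y7zx899877y  (last char: 'y')
  sorted[10] = 9877y8zxy8$z88y7zx89  (last char: '9')
  sorted[11] = 99877y8zxy8$z88y7zx8  (last char: '8')
  sorted[12] = x899877y8zxy8$z88y7z  (last char: 'z')
  sorted[13] = xy8$z88y7zx899877y8z  (last char: 'z')
  sorted[14] = y7zx899877y8zxy8$z88  (last char: '8')
  sorted[15] = y8$z88y7zx899877y8zx  (last char: 'x')
  sorted[16] = y8zxy8$z88y7zx899877  (last char: '7')
  sorted[17] = z88y7zx899877y8zxy8$  (last char: '$')
  sorted[18] = zx899877y8zxy8$z88y7  (last char: '7')
  sorted[19] = zxy8$z88y7zx899877y8  (last char: '8')
Last column: 887yy9zx8y98zz8x7$78
Original string S is at sorted index 17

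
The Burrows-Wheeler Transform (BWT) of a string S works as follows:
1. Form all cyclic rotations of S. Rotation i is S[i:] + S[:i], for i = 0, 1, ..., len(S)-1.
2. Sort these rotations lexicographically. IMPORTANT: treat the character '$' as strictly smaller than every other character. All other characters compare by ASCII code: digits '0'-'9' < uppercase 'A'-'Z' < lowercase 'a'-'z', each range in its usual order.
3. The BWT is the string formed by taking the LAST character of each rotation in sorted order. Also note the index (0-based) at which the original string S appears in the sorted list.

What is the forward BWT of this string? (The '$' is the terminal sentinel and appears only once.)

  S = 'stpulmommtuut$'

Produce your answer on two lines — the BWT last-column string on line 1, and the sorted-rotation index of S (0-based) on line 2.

Answer: tuolmmt$usmput
7

Derivation:
All 14 rotations (rotation i = S[i:]+S[:i]):
  rot[0] = stpulmommtuut$
  rot[1] = tpulmommtuut$s
  rot[2] = pulmommtuut$st
  rot[3] = ulmommtuut$stp
  rot[4] = lmommtuut$stpu
  rot[5] = mommtuut$stpul
  rot[6] = ommtuut$stpulm
  rot[7] = mmtuut$stpulmo
  rot[8] = mtuut$stpulmom
  rot[9] = tuut$stpulmomm
  rot[10] = uut$stpulmommt
  rot[11] = ut$stpulmommtu
  rot[12] = t$stpulmommtuu
  rot[13] = $stpulmommtuut
Sorted (with $ < everything):
  sorted[0] = $stpulmommtuut  (last char: 't')
  sorted[1] = lmommtuut$stpu  (last char: 'u')
  sorted[2] = mmtuut$stpulmo  (last char: 'o')
  sorted[3] = mommtuut$stpul  (last char: 'l')
  sorted[4] = mtuut$stpulmom  (last char: 'm')
  sorted[5] = ommtuut$stpulm  (last char: 'm')
  sorted[6] = pulmommtuut$st  (last char: 't')
  sorted[7] = stpulmommtuut$  (last char: '$')
  sorted[8] = t$stpulmommtuu  (last char: 'u')
  sorted[9] = tpulmommtuut$s  (last char: 's')
  sorted[10] = tuut$stpulmomm  (last char: 'm')
  sorted[11] = ulmommtuut$stp  (last char: 'p')
  sorted[12] = ut$stpulmommtu  (last char: 'u')
  sorted[13] = uut$stpulmommt  (last char: 't')
Last column: tuolmmt$usmput
Original string S is at sorted index 7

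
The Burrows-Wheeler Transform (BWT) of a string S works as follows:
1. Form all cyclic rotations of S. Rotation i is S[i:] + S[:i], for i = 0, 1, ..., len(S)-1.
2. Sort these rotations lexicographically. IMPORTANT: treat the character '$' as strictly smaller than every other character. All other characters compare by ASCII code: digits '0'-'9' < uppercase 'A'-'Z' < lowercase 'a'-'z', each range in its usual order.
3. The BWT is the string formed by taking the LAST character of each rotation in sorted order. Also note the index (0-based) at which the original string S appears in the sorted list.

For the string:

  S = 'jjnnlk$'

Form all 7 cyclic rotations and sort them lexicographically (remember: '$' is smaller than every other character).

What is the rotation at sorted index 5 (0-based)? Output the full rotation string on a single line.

All 7 rotations (rotation i = S[i:]+S[:i]):
  rot[0] = jjnnlk$
  rot[1] = jnnlk$j
  rot[2] = nnlk$jj
  rot[3] = nlk$jjn
  rot[4] = lk$jjnn
  rot[5] = k$jjnnl
  rot[6] = $jjnnlk
Sorted (with $ < everything):
  sorted[0] = $jjnnlk
  sorted[1] = jjnnlk$
  sorted[2] = jnnlk$j
  sorted[3] = k$jjnnl
  sorted[4] = lk$jjnn
  sorted[5] = nlk$jjn
  sorted[6] = nnlk$jj
sorted[5] = nlk$jjn

Answer: nlk$jjn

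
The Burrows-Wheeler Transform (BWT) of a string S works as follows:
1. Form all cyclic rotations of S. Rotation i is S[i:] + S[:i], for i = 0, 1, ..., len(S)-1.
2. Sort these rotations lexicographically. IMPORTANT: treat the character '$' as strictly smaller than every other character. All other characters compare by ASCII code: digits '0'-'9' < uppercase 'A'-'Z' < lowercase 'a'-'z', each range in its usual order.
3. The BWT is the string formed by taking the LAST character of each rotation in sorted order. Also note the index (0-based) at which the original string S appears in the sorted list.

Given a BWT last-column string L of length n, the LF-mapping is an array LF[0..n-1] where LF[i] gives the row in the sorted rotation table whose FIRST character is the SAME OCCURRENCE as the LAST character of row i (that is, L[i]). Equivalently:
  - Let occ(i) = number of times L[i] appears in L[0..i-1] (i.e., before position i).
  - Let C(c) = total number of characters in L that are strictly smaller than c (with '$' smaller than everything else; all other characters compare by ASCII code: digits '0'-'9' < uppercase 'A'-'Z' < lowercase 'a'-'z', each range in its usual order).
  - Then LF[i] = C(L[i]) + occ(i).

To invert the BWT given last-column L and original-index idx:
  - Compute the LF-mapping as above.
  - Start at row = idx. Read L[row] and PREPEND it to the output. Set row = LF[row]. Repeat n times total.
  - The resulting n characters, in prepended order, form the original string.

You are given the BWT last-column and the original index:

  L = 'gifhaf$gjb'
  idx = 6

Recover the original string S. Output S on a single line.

LF mapping: 5 8 3 7 1 4 0 6 9 2
Walk LF starting at row 6, prepending L[row]:
  step 1: row=6, L[6]='$', prepend. Next row=LF[6]=0
  step 2: row=0, L[0]='g', prepend. Next row=LF[0]=5
  step 3: row=5, L[5]='f', prepend. Next row=LF[5]=4
  step 4: row=4, L[4]='a', prepend. Next row=LF[4]=1
  step 5: row=1, L[1]='i', prepend. Next row=LF[1]=8
  step 6: row=8, L[8]='j', prepend. Next row=LF[8]=9
  step 7: row=9, L[9]='b', prepend. Next row=LF[9]=2
  step 8: row=2, L[2]='f', prepend. Next row=LF[2]=3
  step 9: row=3, L[3]='h', prepend. Next row=LF[3]=7
  step 10: row=7, L[7]='g', prepend. Next row=LF[7]=6
Reversed output: ghfbjiafg$

Answer: ghfbjiafg$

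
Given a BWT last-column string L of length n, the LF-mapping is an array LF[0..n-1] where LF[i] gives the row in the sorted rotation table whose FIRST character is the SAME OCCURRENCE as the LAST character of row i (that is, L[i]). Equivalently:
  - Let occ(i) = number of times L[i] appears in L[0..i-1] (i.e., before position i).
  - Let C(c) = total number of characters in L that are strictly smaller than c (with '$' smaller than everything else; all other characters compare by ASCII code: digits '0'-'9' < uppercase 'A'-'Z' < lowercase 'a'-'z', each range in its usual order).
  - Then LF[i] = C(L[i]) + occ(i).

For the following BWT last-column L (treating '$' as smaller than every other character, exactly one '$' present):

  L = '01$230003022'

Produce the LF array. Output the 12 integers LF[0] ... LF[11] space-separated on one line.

Char counts: '$':1, '0':5, '1':1, '2':3, '3':2
C (first-col start): C('$')=0, C('0')=1, C('1')=6, C('2')=7, C('3')=10
L[0]='0': occ=0, LF[0]=C('0')+0=1+0=1
L[1]='1': occ=0, LF[1]=C('1')+0=6+0=6
L[2]='$': occ=0, LF[2]=C('$')+0=0+0=0
L[3]='2': occ=0, LF[3]=C('2')+0=7+0=7
L[4]='3': occ=0, LF[4]=C('3')+0=10+0=10
L[5]='0': occ=1, LF[5]=C('0')+1=1+1=2
L[6]='0': occ=2, LF[6]=C('0')+2=1+2=3
L[7]='0': occ=3, LF[7]=C('0')+3=1+3=4
L[8]='3': occ=1, LF[8]=C('3')+1=10+1=11
L[9]='0': occ=4, LF[9]=C('0')+4=1+4=5
L[10]='2': occ=1, LF[10]=C('2')+1=7+1=8
L[11]='2': occ=2, LF[11]=C('2')+2=7+2=9

Answer: 1 6 0 7 10 2 3 4 11 5 8 9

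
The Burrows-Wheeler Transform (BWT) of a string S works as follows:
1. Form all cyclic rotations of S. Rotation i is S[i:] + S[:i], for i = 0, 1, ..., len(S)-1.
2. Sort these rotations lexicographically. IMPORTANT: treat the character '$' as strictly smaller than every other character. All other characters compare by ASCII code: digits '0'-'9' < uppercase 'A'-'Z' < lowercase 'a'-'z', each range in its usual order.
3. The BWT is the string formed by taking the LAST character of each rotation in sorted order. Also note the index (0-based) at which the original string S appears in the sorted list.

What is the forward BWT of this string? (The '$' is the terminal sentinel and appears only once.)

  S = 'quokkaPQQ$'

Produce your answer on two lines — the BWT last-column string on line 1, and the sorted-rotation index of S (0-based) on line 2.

Answer: QaQPkkou$q
8

Derivation:
All 10 rotations (rotation i = S[i:]+S[:i]):
  rot[0] = quokkaPQQ$
  rot[1] = uokkaPQQ$q
  rot[2] = okkaPQQ$qu
  rot[3] = kkaPQQ$quo
  rot[4] = kaPQQ$quok
  rot[5] = aPQQ$quokk
  rot[6] = PQQ$quokka
  rot[7] = QQ$quokkaP
  rot[8] = Q$quokkaPQ
  rot[9] = $quokkaPQQ
Sorted (with $ < everything):
  sorted[0] = $quokkaPQQ  (last char: 'Q')
  sorted[1] = PQQ$quokka  (last char: 'a')
  sorted[2] = Q$quokkaPQ  (last char: 'Q')
  sorted[3] = QQ$quokkaP  (last char: 'P')
  sorted[4] = aPQQ$quokk  (last char: 'k')
  sorted[5] = kaPQQ$quok  (last char: 'k')
  sorted[6] = kkaPQQ$quo  (last char: 'o')
  sorted[7] = okkaPQQ$qu  (last char: 'u')
  sorted[8] = quokkaPQQ$  (last char: '$')
  sorted[9] = uokkaPQQ$q  (last char: 'q')
Last column: QaQPkkou$q
Original string S is at sorted index 8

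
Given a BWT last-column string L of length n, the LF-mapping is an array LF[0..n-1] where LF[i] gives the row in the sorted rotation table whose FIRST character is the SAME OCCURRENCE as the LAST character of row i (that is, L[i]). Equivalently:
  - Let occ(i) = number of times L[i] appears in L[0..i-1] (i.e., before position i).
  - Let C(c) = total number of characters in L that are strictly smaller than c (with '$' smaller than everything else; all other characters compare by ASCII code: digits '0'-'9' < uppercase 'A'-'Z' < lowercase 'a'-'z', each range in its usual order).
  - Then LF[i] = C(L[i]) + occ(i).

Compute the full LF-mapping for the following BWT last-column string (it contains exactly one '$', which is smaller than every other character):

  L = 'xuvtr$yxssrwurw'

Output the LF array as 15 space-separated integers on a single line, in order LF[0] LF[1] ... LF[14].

Answer: 12 7 9 6 1 0 14 13 4 5 2 10 8 3 11

Derivation:
Char counts: '$':1, 'r':3, 's':2, 't':1, 'u':2, 'v':1, 'w':2, 'x':2, 'y':1
C (first-col start): C('$')=0, C('r')=1, C('s')=4, C('t')=6, C('u')=7, C('v')=9, C('w')=10, C('x')=12, C('y')=14
L[0]='x': occ=0, LF[0]=C('x')+0=12+0=12
L[1]='u': occ=0, LF[1]=C('u')+0=7+0=7
L[2]='v': occ=0, LF[2]=C('v')+0=9+0=9
L[3]='t': occ=0, LF[3]=C('t')+0=6+0=6
L[4]='r': occ=0, LF[4]=C('r')+0=1+0=1
L[5]='$': occ=0, LF[5]=C('$')+0=0+0=0
L[6]='y': occ=0, LF[6]=C('y')+0=14+0=14
L[7]='x': occ=1, LF[7]=C('x')+1=12+1=13
L[8]='s': occ=0, LF[8]=C('s')+0=4+0=4
L[9]='s': occ=1, LF[9]=C('s')+1=4+1=5
L[10]='r': occ=1, LF[10]=C('r')+1=1+1=2
L[11]='w': occ=0, LF[11]=C('w')+0=10+0=10
L[12]='u': occ=1, LF[12]=C('u')+1=7+1=8
L[13]='r': occ=2, LF[13]=C('r')+2=1+2=3
L[14]='w': occ=1, LF[14]=C('w')+1=10+1=11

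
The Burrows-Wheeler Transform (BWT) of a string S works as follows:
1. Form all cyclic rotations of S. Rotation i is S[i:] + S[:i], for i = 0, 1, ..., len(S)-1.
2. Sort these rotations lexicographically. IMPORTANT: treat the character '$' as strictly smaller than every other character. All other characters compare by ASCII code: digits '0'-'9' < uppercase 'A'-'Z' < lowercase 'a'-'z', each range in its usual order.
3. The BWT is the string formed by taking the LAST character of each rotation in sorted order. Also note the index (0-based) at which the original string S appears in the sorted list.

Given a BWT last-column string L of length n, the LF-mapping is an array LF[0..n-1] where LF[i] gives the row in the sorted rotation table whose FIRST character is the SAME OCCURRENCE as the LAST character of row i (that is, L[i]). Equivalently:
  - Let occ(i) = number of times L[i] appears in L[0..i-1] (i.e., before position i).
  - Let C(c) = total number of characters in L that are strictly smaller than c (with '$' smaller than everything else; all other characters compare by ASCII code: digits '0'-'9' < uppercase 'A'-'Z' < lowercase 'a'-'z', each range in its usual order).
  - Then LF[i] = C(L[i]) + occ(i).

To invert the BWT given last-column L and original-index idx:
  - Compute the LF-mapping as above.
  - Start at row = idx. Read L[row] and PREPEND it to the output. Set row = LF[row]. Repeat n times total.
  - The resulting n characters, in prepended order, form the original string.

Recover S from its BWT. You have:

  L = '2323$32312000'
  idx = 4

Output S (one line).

Answer: 123030322032$

Derivation:
LF mapping: 5 9 6 10 0 11 7 12 4 8 1 2 3
Walk LF starting at row 4, prepending L[row]:
  step 1: row=4, L[4]='$', prepend. Next row=LF[4]=0
  step 2: row=0, L[0]='2', prepend. Next row=LF[0]=5
  step 3: row=5, L[5]='3', prepend. Next row=LF[5]=11
  step 4: row=11, L[11]='0', prepend. Next row=LF[11]=2
  step 5: row=2, L[2]='2', prepend. Next row=LF[2]=6
  step 6: row=6, L[6]='2', prepend. Next row=LF[6]=7
  step 7: row=7, L[7]='3', prepend. Next row=LF[7]=12
  step 8: row=12, L[12]='0', prepend. Next row=LF[12]=3
  step 9: row=3, L[3]='3', prepend. Next row=LF[3]=10
  step 10: row=10, L[10]='0', prepend. Next row=LF[10]=1
  step 11: row=1, L[1]='3', prepend. Next row=LF[1]=9
  step 12: row=9, L[9]='2', prepend. Next row=LF[9]=8
  step 13: row=8, L[8]='1', prepend. Next row=LF[8]=4
Reversed output: 123030322032$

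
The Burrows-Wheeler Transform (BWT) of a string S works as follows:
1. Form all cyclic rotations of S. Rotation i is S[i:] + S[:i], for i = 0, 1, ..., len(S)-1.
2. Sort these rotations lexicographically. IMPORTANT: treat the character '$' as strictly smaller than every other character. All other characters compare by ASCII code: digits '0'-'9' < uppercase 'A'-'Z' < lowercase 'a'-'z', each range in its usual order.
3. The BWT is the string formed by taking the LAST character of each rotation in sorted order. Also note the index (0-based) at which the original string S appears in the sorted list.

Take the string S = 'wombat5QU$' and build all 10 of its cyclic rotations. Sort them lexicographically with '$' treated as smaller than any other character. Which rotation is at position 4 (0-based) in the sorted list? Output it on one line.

All 10 rotations (rotation i = S[i:]+S[:i]):
  rot[0] = wombat5QU$
  rot[1] = ombat5QU$w
  rot[2] = mbat5QU$wo
  rot[3] = bat5QU$wom
  rot[4] = at5QU$womb
  rot[5] = t5QU$womba
  rot[6] = 5QU$wombat
  rot[7] = QU$wombat5
  rot[8] = U$wombat5Q
  rot[9] = $wombat5QU
Sorted (with $ < everything):
  sorted[0] = $wombat5QU
  sorted[1] = 5QU$wombat
  sorted[2] = QU$wombat5
  sorted[3] = U$wombat5Q
  sorted[4] = at5QU$womb
  sorted[5] = bat5QU$wom
  sorted[6] = mbat5QU$wo
  sorted[7] = ombat5QU$w
  sorted[8] = t5QU$womba
  sorted[9] = wombat5QU$
sorted[4] = at5QU$womb

Answer: at5QU$womb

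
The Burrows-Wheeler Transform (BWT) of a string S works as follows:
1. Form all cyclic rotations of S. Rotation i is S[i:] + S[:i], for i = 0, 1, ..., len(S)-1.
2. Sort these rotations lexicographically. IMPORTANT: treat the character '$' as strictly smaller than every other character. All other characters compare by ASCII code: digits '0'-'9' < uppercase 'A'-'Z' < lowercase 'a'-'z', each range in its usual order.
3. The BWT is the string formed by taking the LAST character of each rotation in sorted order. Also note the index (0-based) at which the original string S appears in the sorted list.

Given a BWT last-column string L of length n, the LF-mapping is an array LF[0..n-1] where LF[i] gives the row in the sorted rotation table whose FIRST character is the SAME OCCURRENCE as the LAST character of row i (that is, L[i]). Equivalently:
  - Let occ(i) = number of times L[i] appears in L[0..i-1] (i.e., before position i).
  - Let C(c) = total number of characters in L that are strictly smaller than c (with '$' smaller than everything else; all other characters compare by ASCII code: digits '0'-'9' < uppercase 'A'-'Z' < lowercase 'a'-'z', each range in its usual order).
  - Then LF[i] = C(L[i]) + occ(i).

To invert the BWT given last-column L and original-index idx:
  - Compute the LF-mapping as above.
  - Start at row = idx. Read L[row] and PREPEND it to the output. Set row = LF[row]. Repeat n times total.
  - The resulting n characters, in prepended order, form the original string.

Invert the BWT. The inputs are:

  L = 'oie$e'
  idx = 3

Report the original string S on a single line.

LF mapping: 4 3 1 0 2
Walk LF starting at row 3, prepending L[row]:
  step 1: row=3, L[3]='$', prepend. Next row=LF[3]=0
  step 2: row=0, L[0]='o', prepend. Next row=LF[0]=4
  step 3: row=4, L[4]='e', prepend. Next row=LF[4]=2
  step 4: row=2, L[2]='e', prepend. Next row=LF[2]=1
  step 5: row=1, L[1]='i', prepend. Next row=LF[1]=3
Reversed output: ieeo$

Answer: ieeo$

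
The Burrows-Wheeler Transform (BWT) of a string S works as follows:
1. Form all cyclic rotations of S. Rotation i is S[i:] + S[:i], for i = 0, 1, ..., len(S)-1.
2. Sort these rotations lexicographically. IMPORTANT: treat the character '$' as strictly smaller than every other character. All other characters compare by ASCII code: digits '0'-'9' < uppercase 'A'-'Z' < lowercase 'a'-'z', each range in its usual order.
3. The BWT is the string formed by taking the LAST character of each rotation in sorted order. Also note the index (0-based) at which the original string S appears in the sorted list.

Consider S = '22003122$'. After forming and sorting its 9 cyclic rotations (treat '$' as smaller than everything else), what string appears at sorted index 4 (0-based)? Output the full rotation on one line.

All 9 rotations (rotation i = S[i:]+S[:i]):
  rot[0] = 22003122$
  rot[1] = 2003122$2
  rot[2] = 003122$22
  rot[3] = 03122$220
  rot[4] = 3122$2200
  rot[5] = 122$22003
  rot[6] = 22$220031
  rot[7] = 2$2200312
  rot[8] = $22003122
Sorted (with $ < everything):
  sorted[0] = $22003122
  sorted[1] = 003122$22
  sorted[2] = 03122$220
  sorted[3] = 122$22003
  sorted[4] = 2$2200312
  sorted[5] = 2003122$2
  sorted[6] = 22$220031
  sorted[7] = 22003122$
  sorted[8] = 3122$2200
sorted[4] = 2$2200312

Answer: 2$2200312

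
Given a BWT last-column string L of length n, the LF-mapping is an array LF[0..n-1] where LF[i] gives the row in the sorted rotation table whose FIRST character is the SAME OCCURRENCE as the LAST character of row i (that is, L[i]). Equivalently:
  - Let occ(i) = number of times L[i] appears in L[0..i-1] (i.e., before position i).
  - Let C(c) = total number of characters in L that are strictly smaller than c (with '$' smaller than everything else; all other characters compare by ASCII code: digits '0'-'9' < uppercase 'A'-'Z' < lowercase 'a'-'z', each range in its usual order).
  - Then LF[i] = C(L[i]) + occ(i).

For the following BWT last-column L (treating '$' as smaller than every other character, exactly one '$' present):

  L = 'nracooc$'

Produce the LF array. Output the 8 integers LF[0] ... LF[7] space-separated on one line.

Char counts: '$':1, 'a':1, 'c':2, 'n':1, 'o':2, 'r':1
C (first-col start): C('$')=0, C('a')=1, C('c')=2, C('n')=4, C('o')=5, C('r')=7
L[0]='n': occ=0, LF[0]=C('n')+0=4+0=4
L[1]='r': occ=0, LF[1]=C('r')+0=7+0=7
L[2]='a': occ=0, LF[2]=C('a')+0=1+0=1
L[3]='c': occ=0, LF[3]=C('c')+0=2+0=2
L[4]='o': occ=0, LF[4]=C('o')+0=5+0=5
L[5]='o': occ=1, LF[5]=C('o')+1=5+1=6
L[6]='c': occ=1, LF[6]=C('c')+1=2+1=3
L[7]='$': occ=0, LF[7]=C('$')+0=0+0=0

Answer: 4 7 1 2 5 6 3 0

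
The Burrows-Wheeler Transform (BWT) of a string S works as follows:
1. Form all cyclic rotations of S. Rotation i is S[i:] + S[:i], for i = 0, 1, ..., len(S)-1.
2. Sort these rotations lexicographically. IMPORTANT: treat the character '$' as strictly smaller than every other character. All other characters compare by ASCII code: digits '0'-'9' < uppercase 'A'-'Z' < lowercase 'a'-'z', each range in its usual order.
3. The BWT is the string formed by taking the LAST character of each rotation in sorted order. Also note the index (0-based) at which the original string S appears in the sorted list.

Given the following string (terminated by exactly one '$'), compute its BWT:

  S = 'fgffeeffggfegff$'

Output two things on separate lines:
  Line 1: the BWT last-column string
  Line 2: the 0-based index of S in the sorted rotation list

Answer: ffefffggge$fgeff
10

Derivation:
All 16 rotations (rotation i = S[i:]+S[:i]):
  rot[0] = fgffeeffggfegff$
  rot[1] = gffeeffggfegff$f
  rot[2] = ffeeffggfegff$fg
  rot[3] = feeffggfegff$fgf
  rot[4] = eeffggfegff$fgff
  rot[5] = effggfegff$fgffe
  rot[6] = ffggfegff$fgffee
  rot[7] = fggfegff$fgffeef
  rot[8] = ggfegff$fgffeeff
  rot[9] = gfegff$fgffeeffg
  rot[10] = fegff$fgffeeffgg
  rot[11] = egff$fgffeeffggf
  rot[12] = gff$fgffeeffggfe
  rot[13] = ff$fgffeeffggfeg
  rot[14] = f$fgffeeffggfegf
  rot[15] = $fgffeeffggfegff
Sorted (with $ < everything):
  sorted[0] = $fgffeeffggfegff  (last char: 'f')
  sorted[1] = eeffggfegff$fgff  (last char: 'f')
  sorted[2] = effggfegff$fgffe  (last char: 'e')
  sorted[3] = egff$fgffeeffggf  (last char: 'f')
  sorted[4] = f$fgffeeffggfegf  (last char: 'f')
  sorted[5] = feeffggfegff$fgf  (last char: 'f')
  sorted[6] = fegff$fgffeeffgg  (last char: 'g')
  sorted[7] = ff$fgffeeffggfeg  (last char: 'g')
  sorted[8] = ffeeffggfegff$fg  (last char: 'g')
  sorted[9] = ffggfegff$fgffee  (last char: 'e')
  sorted[10] = fgffeeffggfegff$  (last char: '$')
  sorted[11] = fggfegff$fgffeef  (last char: 'f')
  sorted[12] = gfegff$fgffeeffg  (last char: 'g')
  sorted[13] = gff$fgffeeffggfe  (last char: 'e')
  sorted[14] = gffeeffggfegff$f  (last char: 'f')
  sorted[15] = ggfegff$fgffeeff  (last char: 'f')
Last column: ffefffggge$fgeff
Original string S is at sorted index 10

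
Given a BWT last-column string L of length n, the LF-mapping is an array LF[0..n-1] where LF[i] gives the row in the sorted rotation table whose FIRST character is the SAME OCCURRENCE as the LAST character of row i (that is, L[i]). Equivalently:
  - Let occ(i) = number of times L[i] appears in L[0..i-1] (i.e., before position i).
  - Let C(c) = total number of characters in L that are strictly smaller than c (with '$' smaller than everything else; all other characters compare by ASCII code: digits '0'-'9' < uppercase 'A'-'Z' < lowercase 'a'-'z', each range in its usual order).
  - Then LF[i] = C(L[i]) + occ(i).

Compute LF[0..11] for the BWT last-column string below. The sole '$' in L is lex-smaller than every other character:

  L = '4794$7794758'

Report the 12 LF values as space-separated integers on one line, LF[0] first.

Answer: 1 5 10 2 0 6 7 11 3 8 4 9

Derivation:
Char counts: '$':1, '4':3, '5':1, '7':4, '8':1, '9':2
C (first-col start): C('$')=0, C('4')=1, C('5')=4, C('7')=5, C('8')=9, C('9')=10
L[0]='4': occ=0, LF[0]=C('4')+0=1+0=1
L[1]='7': occ=0, LF[1]=C('7')+0=5+0=5
L[2]='9': occ=0, LF[2]=C('9')+0=10+0=10
L[3]='4': occ=1, LF[3]=C('4')+1=1+1=2
L[4]='$': occ=0, LF[4]=C('$')+0=0+0=0
L[5]='7': occ=1, LF[5]=C('7')+1=5+1=6
L[6]='7': occ=2, LF[6]=C('7')+2=5+2=7
L[7]='9': occ=1, LF[7]=C('9')+1=10+1=11
L[8]='4': occ=2, LF[8]=C('4')+2=1+2=3
L[9]='7': occ=3, LF[9]=C('7')+3=5+3=8
L[10]='5': occ=0, LF[10]=C('5')+0=4+0=4
L[11]='8': occ=0, LF[11]=C('8')+0=9+0=9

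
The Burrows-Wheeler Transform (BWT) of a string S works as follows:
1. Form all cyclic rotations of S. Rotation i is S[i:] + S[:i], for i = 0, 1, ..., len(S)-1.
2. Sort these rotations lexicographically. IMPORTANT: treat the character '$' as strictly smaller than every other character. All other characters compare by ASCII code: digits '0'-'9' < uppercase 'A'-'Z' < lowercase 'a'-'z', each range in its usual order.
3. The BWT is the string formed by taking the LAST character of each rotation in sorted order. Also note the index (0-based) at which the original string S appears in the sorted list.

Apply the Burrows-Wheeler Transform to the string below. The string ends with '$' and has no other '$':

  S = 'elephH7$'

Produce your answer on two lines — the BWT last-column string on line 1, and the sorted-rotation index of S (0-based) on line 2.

All 8 rotations (rotation i = S[i:]+S[:i]):
  rot[0] = elephH7$
  rot[1] = lephH7$e
  rot[2] = ephH7$el
  rot[3] = phH7$ele
  rot[4] = hH7$elep
  rot[5] = H7$eleph
  rot[6] = 7$elephH
  rot[7] = $elephH7
Sorted (with $ < everything):
  sorted[0] = $elephH7  (last char: '7')
  sorted[1] = 7$elephH  (last char: 'H')
  sorted[2] = H7$eleph  (last char: 'h')
  sorted[3] = elephH7$  (last char: '$')
  sorted[4] = ephH7$el  (last char: 'l')
  sorted[5] = hH7$elep  (last char: 'p')
  sorted[6] = lephH7$e  (last char: 'e')
  sorted[7] = phH7$ele  (last char: 'e')
Last column: 7Hh$lpee
Original string S is at sorted index 3

Answer: 7Hh$lpee
3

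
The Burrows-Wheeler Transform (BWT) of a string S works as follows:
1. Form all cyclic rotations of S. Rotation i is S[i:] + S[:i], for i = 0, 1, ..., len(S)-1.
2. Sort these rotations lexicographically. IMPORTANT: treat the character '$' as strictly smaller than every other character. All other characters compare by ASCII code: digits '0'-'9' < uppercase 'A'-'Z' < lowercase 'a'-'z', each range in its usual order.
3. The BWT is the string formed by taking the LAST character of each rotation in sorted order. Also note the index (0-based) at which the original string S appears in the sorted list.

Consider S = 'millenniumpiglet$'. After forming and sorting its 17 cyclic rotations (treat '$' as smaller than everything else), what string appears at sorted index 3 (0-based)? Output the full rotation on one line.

All 17 rotations (rotation i = S[i:]+S[:i]):
  rot[0] = millenniumpiglet$
  rot[1] = illenniumpiglet$m
  rot[2] = llenniumpiglet$mi
  rot[3] = lenniumpiglet$mil
  rot[4] = enniumpiglet$mill
  rot[5] = nniumpiglet$mille
  rot[6] = niumpiglet$millen
  rot[7] = iumpiglet$millenn
  rot[8] = umpiglet$millenni
  rot[9] = mpiglet$millenniu
  rot[10] = piglet$millennium
  rot[11] = iglet$millenniump
  rot[12] = glet$millenniumpi
  rot[13] = let$millenniumpig
  rot[14] = et$millenniumpigl
  rot[15] = t$millenniumpigle
  rot[16] = $millenniumpiglet
Sorted (with $ < everything):
  sorted[0] = $millenniumpiglet
  sorted[1] = enniumpiglet$mill
  sorted[2] = et$millenniumpigl
  sorted[3] = glet$millenniumpi
  sorted[4] = iglet$millenniump
  sorted[5] = illenniumpiglet$m
  sorted[6] = iumpiglet$millenn
  sorted[7] = lenniumpiglet$mil
  sorted[8] = let$millenniumpig
  sorted[9] = llenniumpiglet$mi
  sorted[10] = millenniumpiglet$
  sorted[11] = mpiglet$millenniu
  sorted[12] = niumpiglet$millen
  sorted[13] = nniumpiglet$mille
  sorted[14] = piglet$millennium
  sorted[15] = t$millenniumpigle
  sorted[16] = umpiglet$millenni
sorted[3] = glet$millenniumpi

Answer: glet$millenniumpi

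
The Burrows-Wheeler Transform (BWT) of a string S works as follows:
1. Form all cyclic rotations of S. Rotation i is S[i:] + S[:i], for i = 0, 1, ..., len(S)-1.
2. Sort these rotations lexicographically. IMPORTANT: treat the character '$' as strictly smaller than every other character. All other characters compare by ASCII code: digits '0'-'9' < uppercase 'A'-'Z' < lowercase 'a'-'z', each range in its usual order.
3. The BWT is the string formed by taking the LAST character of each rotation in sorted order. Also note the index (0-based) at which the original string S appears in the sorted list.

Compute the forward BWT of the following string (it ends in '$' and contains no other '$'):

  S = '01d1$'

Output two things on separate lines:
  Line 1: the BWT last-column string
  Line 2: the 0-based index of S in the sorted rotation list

Answer: 1$d01
1

Derivation:
All 5 rotations (rotation i = S[i:]+S[:i]):
  rot[0] = 01d1$
  rot[1] = 1d1$0
  rot[2] = d1$01
  rot[3] = 1$01d
  rot[4] = $01d1
Sorted (with $ < everything):
  sorted[0] = $01d1  (last char: '1')
  sorted[1] = 01d1$  (last char: '$')
  sorted[2] = 1$01d  (last char: 'd')
  sorted[3] = 1d1$0  (last char: '0')
  sorted[4] = d1$01  (last char: '1')
Last column: 1$d01
Original string S is at sorted index 1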